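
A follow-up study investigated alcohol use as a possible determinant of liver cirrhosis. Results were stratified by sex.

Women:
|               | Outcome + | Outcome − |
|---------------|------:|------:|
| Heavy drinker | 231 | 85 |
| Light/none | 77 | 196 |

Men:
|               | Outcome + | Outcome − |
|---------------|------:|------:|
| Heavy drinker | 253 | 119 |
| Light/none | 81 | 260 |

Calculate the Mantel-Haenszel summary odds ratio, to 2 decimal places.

6.87

OR_MH = Σ(aᵢdᵢ/nᵢ) / Σ(bᵢcᵢ/nᵢ), where nᵢ is the stratum total.
Stratum 1 (Women): n = 589; a·d/n = 231·196/589 = 76.8693; b·c/n = 85·77/589 = 11.1121
Stratum 2 (Men): n = 713; a·d/n = 253·260/713 = 92.2581; b·c/n = 119·81/713 = 13.5189
OR_MH = (76.8693 + 92.2581) / (11.1121 + 13.5189) = 169.1273 / 24.6310 = 6.86645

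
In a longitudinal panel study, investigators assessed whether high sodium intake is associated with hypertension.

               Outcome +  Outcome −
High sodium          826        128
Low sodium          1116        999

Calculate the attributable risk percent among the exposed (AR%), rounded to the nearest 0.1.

Cells: a = 826, b = 128, c = 1116, d = 999.
Risk in exposed = 826/954 = 0.86583; risk in unexposed = 1116/2115 = 0.52766.
RR = 0.86583/0.52766 = 1.64088
AR% = (RR − 1)/RR × 100 = (1.64088 − 1)/1.64088 × 100 = 39.0572%

39.1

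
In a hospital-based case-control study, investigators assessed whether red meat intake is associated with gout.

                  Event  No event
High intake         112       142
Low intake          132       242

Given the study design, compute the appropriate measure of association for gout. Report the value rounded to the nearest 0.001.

Cells: a = 112, b = 142, c = 132, d = 242.
This is a hospital-based case-control study: participants were sampled on outcome status, so risks in the source population cannot be estimated directly — relative risk is not valid here. The odds ratio is the appropriate measure.
OR = (a·d)/(b·c) = (112 × 242) / (142 × 132) = 27104 / 18744 = 1.44601

1.446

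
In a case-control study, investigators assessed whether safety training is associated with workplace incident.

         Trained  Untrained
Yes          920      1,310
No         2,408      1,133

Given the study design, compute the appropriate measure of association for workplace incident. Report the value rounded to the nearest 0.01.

0.33

Reading the table with exposure as columns: a = 920 (Trained, case), b = 2408 (Trained, non-case), c = 1310 (Untrained, case), d = 1133.
This is a case-control study: participants were sampled on outcome status, so risks in the source population cannot be estimated directly — relative risk is not valid here. The odds ratio is the appropriate measure.
OR = (a·d)/(b·c) = (920 × 1133) / (2408 × 1310) = 1042360 / 3154480 = 0.33044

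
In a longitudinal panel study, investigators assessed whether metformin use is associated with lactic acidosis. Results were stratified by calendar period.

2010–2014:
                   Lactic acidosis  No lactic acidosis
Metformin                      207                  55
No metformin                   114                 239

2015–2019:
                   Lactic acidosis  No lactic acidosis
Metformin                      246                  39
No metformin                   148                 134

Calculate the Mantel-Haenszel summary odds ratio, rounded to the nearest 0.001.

6.802

OR_MH = Σ(aᵢdᵢ/nᵢ) / Σ(bᵢcᵢ/nᵢ), where nᵢ is the stratum total.
Stratum 1 (2010–2014): n = 615; a·d/n = 207·239/615 = 80.4439; b·c/n = 55·114/615 = 10.1951
Stratum 2 (2015–2019): n = 567; a·d/n = 246·134/567 = 58.1376; b·c/n = 39·148/567 = 10.1799
OR_MH = (80.4439 + 58.1376) / (10.1951 + 10.1799) = 138.5815 / 20.3750 = 6.80154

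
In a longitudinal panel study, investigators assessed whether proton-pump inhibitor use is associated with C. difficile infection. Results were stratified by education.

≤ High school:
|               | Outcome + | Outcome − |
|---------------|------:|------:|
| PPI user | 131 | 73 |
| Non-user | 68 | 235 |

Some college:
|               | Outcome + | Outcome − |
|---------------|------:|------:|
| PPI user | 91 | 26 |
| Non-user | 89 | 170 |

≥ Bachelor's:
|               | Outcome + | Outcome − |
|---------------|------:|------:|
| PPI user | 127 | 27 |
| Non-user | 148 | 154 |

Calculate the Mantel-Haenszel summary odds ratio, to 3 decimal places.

5.859

OR_MH = Σ(aᵢdᵢ/nᵢ) / Σ(bᵢcᵢ/nᵢ), where nᵢ is the stratum total.
Stratum 1 (≤ High school): n = 507; a·d/n = 131·235/507 = 60.7199; b·c/n = 73·68/507 = 9.7909
Stratum 2 (Some college): n = 376; a·d/n = 91·170/376 = 41.1436; b·c/n = 26·89/376 = 6.1543
Stratum 3 (≥ Bachelor's): n = 456; a·d/n = 127·154/456 = 42.8904; b·c/n = 27·148/456 = 8.7632
OR_MH = (60.7199 + 41.1436 + 42.8904) / (9.7909 + 6.1543 + 8.7632) = 144.7539 / 24.7083 = 5.85850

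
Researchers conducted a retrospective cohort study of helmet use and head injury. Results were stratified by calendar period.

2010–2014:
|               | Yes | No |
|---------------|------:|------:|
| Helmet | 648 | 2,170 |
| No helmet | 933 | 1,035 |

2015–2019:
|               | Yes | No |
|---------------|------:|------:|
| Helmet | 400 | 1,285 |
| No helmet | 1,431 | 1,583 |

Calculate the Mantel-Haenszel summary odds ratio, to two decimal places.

0.34

OR_MH = Σ(aᵢdᵢ/nᵢ) / Σ(bᵢcᵢ/nᵢ), where nᵢ is the stratum total.
Stratum 1 (2010–2014): n = 4786; a·d/n = 648·1035/4786 = 140.1337; b·c/n = 2170·933/4786 = 423.0276
Stratum 2 (2015–2019): n = 4699; a·d/n = 400·1583/4699 = 134.7521; b·c/n = 1285·1431/4699 = 391.3247
OR_MH = (140.1337 + 134.7521) / (423.0276 + 391.3247) = 274.8858 / 814.3523 = 0.33755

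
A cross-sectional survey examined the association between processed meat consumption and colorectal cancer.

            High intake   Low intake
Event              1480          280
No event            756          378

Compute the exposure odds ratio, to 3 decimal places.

Reading the table with exposure as columns: a = 1480 (High intake, case), b = 756 (High intake, non-case), c = 280 (Low intake, case), d = 378.
OR = (a·d)/(b·c) = (1480 × 378) / (756 × 280) = 559440 / 211680 = 2.64286
The odds of colorectal cancer are about 2.64 times as high in the high intake group.

2.643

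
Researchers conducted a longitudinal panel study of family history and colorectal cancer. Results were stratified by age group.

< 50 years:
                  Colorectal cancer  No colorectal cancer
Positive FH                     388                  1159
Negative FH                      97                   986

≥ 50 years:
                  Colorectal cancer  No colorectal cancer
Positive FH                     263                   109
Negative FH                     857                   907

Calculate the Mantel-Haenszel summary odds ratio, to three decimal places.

OR_MH = Σ(aᵢdᵢ/nᵢ) / Σ(bᵢcᵢ/nᵢ), where nᵢ is the stratum total.
Stratum 1 (< 50 years): n = 2630; a·d/n = 388·986/2630 = 145.4631; b·c/n = 1159·97/2630 = 42.7464
Stratum 2 (≥ 50 years): n = 2136; a·d/n = 263·907/2136 = 111.6765; b·c/n = 109·857/2136 = 43.7327
OR_MH = (145.4631 + 111.6765) / (42.7464 + 43.7327) = 257.1396 / 86.4791 = 2.97343

2.973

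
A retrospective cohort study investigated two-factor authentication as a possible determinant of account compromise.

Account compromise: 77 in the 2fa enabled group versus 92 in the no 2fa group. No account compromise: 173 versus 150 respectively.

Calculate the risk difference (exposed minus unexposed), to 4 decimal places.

From the description: a = 77, b = 173, c = 92, d = 150.
Risk in exposed = 77/250 = 0.308000; risk in unexposed = 92/242 = 0.380165.
Risk difference = 0.308000 − 0.380165 = -0.072165

-0.0722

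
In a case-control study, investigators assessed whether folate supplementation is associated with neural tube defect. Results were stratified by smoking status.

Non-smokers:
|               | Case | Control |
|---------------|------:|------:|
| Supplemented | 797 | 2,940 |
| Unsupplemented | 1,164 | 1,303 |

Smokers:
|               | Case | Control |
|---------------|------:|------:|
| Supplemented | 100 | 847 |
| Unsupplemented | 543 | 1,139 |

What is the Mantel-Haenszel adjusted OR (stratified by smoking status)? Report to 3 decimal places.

OR_MH = Σ(aᵢdᵢ/nᵢ) / Σ(bᵢcᵢ/nᵢ), where nᵢ is the stratum total.
Stratum 1 (Non-smokers): n = 6204; a·d/n = 797·1303/6204 = 167.3906; b·c/n = 2940·1164/6204 = 551.6054
Stratum 2 (Smokers): n = 2629; a·d/n = 100·1139/2629 = 43.3245; b·c/n = 847·543/2629 = 174.9414
OR_MH = (167.3906 + 43.3245) / (551.6054 + 174.9414) = 210.7150 / 726.5468 = 0.29002

0.290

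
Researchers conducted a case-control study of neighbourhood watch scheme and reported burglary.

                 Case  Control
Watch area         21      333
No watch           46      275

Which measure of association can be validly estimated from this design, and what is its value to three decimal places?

Cells: a = 21, b = 333, c = 46, d = 275.
This is a case-control study: participants were sampled on outcome status, so risks in the source population cannot be estimated directly — relative risk is not valid here. The odds ratio is the appropriate measure.
OR = (a·d)/(b·c) = (21 × 275) / (333 × 46) = 5775 / 15318 = 0.37701

0.377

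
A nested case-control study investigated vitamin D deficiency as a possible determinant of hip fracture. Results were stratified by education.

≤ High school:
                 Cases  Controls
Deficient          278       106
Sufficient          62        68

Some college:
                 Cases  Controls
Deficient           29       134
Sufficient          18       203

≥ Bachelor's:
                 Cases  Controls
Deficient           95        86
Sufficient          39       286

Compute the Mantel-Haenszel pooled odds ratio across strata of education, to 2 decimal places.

4.12

OR_MH = Σ(aᵢdᵢ/nᵢ) / Σ(bᵢcᵢ/nᵢ), where nᵢ is the stratum total.
Stratum 1 (≤ High school): n = 514; a·d/n = 278·68/514 = 36.7782; b·c/n = 106·62/514 = 12.7860
Stratum 2 (Some college): n = 384; a·d/n = 29·203/384 = 15.3307; b·c/n = 134·18/384 = 6.2812
Stratum 3 (≥ Bachelor's): n = 506; a·d/n = 95·286/506 = 53.6957; b·c/n = 86·39/506 = 6.6285
OR_MH = (36.7782 + 15.3307 + 53.6957) / (12.7860 + 6.2812 + 6.6285) = 105.8046 / 25.6957 = 4.11760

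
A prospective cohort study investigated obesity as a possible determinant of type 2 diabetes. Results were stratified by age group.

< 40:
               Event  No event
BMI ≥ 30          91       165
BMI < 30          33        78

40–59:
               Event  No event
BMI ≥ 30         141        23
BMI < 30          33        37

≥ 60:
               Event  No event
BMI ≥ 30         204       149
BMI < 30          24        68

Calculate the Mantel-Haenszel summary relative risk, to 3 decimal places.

RR_MH = Σ(aᵢ·n₀ᵢ/nᵢ) / Σ(cᵢ·n₁ᵢ/nᵢ), with n₁ᵢ = aᵢ+bᵢ (exposed), n₀ᵢ = cᵢ+dᵢ (unexposed), nᵢ = n₁ᵢ+n₀ᵢ.
Stratum 1 (< 40): n₁ = 256, n₀ = 111, n = 367; a·n₀/n = 91·111/367 = 27.5232; c·n₁/n = 33·256/367 = 23.0191
Stratum 2 (40–59): n₁ = 164, n₀ = 70, n = 234; a·n₀/n = 141·70/234 = 42.1795; c·n₁/n = 33·164/234 = 23.1282
Stratum 3 (≥ 60): n₁ = 353, n₀ = 92, n = 445; a·n₀/n = 204·92/445 = 42.1753; c·n₁/n = 24·353/445 = 19.0382
RR_MH = (27.5232 + 42.1795 + 42.1753) / (23.0191 + 23.1282 + 19.0382) = 111.8779 / 65.1855 = 1.71630

1.716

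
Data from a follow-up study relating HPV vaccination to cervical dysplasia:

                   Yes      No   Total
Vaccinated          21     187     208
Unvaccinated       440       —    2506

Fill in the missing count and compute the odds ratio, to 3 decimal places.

0.527

The missing cell is in the unexposed row: 2506 − 440 = 2066.
So a = 21, b = 187, c = 440, d = 2066.
OR = (a·d)/(b·c) = (21 × 2066) / (187 × 440) = 43386 / 82280 = 0.52730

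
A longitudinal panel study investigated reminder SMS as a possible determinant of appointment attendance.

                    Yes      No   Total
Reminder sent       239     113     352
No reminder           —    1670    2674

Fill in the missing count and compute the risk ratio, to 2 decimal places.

The missing cell is in the unexposed row: 2674 − 1670 = 1004.
So a = 239, b = 113, c = 1004, d = 1670.
RR = [a/(a+b)] / [c/(c+d)] = (239/352) / (1004/2674) = 0.67898/0.37547 = 1.80835

1.81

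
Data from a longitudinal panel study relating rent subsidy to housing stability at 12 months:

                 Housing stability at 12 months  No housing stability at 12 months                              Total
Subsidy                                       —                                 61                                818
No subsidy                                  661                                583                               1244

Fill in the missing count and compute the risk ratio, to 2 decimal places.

The missing cell is in the exposed row: 818 − 61 = 757.
So a = 757, b = 61, c = 661, d = 583.
RR = [a/(a+b)] / [c/(c+d)] = (757/818) / (661/1244) = 0.92543/0.53135 = 1.74165

1.74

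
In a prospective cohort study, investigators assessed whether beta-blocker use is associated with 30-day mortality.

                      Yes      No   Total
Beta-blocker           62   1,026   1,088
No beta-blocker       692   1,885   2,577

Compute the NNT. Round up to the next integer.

5

Risk in treated group = 62/1088 = 0.05699; risk in control = 692/2577 = 0.26853.
Absolute risk reduction = 0.26853 − 0.05699 = 0.21154
NNT = 1 / ARR = 1 / 0.21154 = 4.727 → round up → 5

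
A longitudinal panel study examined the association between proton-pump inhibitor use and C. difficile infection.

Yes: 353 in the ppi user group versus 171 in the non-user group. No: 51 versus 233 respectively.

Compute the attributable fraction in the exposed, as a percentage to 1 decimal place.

51.6

From the description: a = 353, b = 51, c = 171, d = 233.
Risk in exposed = 353/404 = 0.87376; risk in unexposed = 171/404 = 0.42327.
RR = 0.87376/0.42327 = 2.06433
AR% = (RR − 1)/RR × 100 = (2.06433 − 1)/2.06433 × 100 = 51.5581%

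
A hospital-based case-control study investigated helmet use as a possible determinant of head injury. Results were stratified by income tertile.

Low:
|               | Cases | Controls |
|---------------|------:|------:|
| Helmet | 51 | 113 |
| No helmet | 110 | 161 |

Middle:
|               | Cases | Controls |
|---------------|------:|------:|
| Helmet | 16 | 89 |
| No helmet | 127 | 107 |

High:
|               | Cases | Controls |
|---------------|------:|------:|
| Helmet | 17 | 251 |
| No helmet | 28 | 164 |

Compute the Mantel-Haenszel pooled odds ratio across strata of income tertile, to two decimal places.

0.39

OR_MH = Σ(aᵢdᵢ/nᵢ) / Σ(bᵢcᵢ/nᵢ), where nᵢ is the stratum total.
Stratum 1 (Low): n = 435; a·d/n = 51·161/435 = 18.8759; b·c/n = 113·110/435 = 28.5747
Stratum 2 (Middle): n = 339; a·d/n = 16·107/339 = 5.0501; b·c/n = 89·127/339 = 33.3422
Stratum 3 (High): n = 460; a·d/n = 17·164/460 = 6.0609; b·c/n = 251·28/460 = 15.2783
OR_MH = (18.8759 + 5.0501 + 6.0609) / (28.5747 + 33.3422 + 15.2783) = 29.9869 / 77.1952 = 0.38846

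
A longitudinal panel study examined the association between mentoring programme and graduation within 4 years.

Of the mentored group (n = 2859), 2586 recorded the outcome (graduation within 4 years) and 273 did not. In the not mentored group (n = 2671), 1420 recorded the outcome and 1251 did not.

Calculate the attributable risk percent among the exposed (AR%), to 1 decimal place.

From the description: a = 2586, b = 273, c = 1420, d = 1251.
Risk in exposed = 2586/2859 = 0.90451; risk in unexposed = 1420/2671 = 0.53164.
RR = 0.90451/0.53164 = 1.70137
AR% = (RR − 1)/RR × 100 = (1.70137 − 1)/1.70137 × 100 = 41.2240%

41.2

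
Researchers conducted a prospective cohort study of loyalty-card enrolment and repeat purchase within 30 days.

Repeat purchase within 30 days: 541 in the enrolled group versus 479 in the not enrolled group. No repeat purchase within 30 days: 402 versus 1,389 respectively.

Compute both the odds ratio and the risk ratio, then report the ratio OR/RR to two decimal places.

1.74

From the description: a = 541, b = 402, c = 479, d = 1389.
OR = (541·1389)/(402·479) = 751449/192558 = 3.90246
Risk in exposed = 541/943 = 0.57370; risk in unexposed = 479/1868 = 0.25642; RR = 2.23731
OR/RR = 3.90246 / 2.23731 = 1.74426
The outcome is not rare, so the OR lies further from 1 than the RR.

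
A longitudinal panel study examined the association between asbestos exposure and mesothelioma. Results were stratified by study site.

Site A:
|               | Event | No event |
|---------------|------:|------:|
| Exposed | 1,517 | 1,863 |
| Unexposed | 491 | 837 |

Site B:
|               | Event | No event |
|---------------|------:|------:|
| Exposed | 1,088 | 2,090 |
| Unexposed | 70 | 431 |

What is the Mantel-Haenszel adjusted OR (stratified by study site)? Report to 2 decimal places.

OR_MH = Σ(aᵢdᵢ/nᵢ) / Σ(bᵢcᵢ/nᵢ), where nᵢ is the stratum total.
Stratum 1 (Site A): n = 4708; a·d/n = 1517·837/4708 = 269.6960; b·c/n = 1863·491/4708 = 194.2933
Stratum 2 (Site B): n = 3679; a·d/n = 1088·431/3679 = 127.4607; b·c/n = 2090·70/3679 = 39.7662
OR_MH = (269.6960 + 127.4607) / (194.2933 + 39.7662) = 397.1568 / 234.0596 = 1.69682

1.70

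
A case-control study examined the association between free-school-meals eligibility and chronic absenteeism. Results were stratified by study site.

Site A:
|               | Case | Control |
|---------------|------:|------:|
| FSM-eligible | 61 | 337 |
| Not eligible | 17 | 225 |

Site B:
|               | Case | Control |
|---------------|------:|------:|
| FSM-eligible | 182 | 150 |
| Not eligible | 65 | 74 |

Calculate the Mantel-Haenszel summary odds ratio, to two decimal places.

OR_MH = Σ(aᵢdᵢ/nᵢ) / Σ(bᵢcᵢ/nᵢ), where nᵢ is the stratum total.
Stratum 1 (Site A): n = 640; a·d/n = 61·225/640 = 21.4453; b·c/n = 337·17/640 = 8.9516
Stratum 2 (Site B): n = 471; a·d/n = 182·74/471 = 28.5945; b·c/n = 150·65/471 = 20.7006
OR_MH = (21.4453 + 28.5945) / (8.9516 + 20.7006) = 50.0398 / 29.6522 = 1.68756

1.69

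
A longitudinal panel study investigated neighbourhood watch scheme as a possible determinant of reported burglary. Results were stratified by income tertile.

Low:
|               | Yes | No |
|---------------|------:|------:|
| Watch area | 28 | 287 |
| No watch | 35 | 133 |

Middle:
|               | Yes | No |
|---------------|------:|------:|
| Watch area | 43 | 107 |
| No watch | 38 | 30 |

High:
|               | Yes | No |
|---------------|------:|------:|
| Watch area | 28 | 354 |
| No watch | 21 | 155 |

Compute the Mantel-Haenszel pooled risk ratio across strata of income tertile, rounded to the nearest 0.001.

RR_MH = Σ(aᵢ·n₀ᵢ/nᵢ) / Σ(cᵢ·n₁ᵢ/nᵢ), with n₁ᵢ = aᵢ+bᵢ (exposed), n₀ᵢ = cᵢ+dᵢ (unexposed), nᵢ = n₁ᵢ+n₀ᵢ.
Stratum 1 (Low): n₁ = 315, n₀ = 168, n = 483; a·n₀/n = 28·168/483 = 9.7391; c·n₁/n = 35·315/483 = 22.8261
Stratum 2 (Middle): n₁ = 150, n₀ = 68, n = 218; a·n₀/n = 43·68/218 = 13.4128; c·n₁/n = 38·150/218 = 26.1468
Stratum 3 (High): n₁ = 382, n₀ = 176, n = 558; a·n₀/n = 28·176/558 = 8.8315; c·n₁/n = 21·382/558 = 14.3763
RR_MH = (9.7391 + 13.4128 + 8.8315) / (22.8261 + 26.1468 + 14.3763) = 31.9835 / 63.3492 = 0.50488

0.505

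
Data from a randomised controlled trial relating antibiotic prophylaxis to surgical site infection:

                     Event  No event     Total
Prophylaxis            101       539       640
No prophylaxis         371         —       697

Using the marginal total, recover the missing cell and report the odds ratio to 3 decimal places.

0.165

The missing cell is in the unexposed row: 697 − 371 = 326.
So a = 101, b = 539, c = 371, d = 326.
OR = (a·d)/(b·c) = (101 × 326) / (539 × 371) = 32926 / 199969 = 0.16466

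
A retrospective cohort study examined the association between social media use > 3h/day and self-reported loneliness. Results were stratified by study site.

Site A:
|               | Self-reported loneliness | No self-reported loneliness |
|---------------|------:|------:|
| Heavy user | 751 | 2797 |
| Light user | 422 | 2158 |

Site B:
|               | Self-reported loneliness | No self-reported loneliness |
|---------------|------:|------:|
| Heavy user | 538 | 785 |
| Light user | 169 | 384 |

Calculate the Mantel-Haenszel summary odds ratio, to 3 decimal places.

1.423

OR_MH = Σ(aᵢdᵢ/nᵢ) / Σ(bᵢcᵢ/nᵢ), where nᵢ is the stratum total.
Stratum 1 (Site A): n = 6128; a·d/n = 751·2158/6128 = 264.4677; b·c/n = 2797·422/6128 = 192.6133
Stratum 2 (Site B): n = 1876; a·d/n = 538·384/1876 = 110.1237; b·c/n = 785·169/1876 = 70.7170
OR_MH = (264.4677 + 110.1237) / (192.6133 + 70.7170) = 374.5914 / 263.3302 = 1.42252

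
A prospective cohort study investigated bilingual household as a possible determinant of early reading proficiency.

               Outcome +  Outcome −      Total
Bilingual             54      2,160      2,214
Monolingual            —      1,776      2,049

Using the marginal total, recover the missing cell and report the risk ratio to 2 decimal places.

0.18

The missing cell is in the unexposed row: 2049 − 1776 = 273.
So a = 54, b = 2160, c = 273, d = 1776.
RR = [a/(a+b)] / [c/(c+d)] = (54/2214) / (273/2049) = 0.02439/0.13324 = 0.18306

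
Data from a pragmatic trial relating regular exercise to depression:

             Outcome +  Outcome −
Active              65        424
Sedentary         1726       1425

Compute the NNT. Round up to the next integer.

3

Risk in treated group = 65/489 = 0.13292; risk in control = 1726/3151 = 0.54776.
Absolute risk reduction = 0.54776 − 0.13292 = 0.41484
NNT = 1 / ARR = 1 / 0.41484 = 2.411 → round up → 3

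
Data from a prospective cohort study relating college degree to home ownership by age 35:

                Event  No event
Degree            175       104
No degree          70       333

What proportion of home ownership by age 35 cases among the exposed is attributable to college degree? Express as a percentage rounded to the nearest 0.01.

72.31

Cells: a = 175, b = 104, c = 70, d = 333.
Risk in exposed = 175/279 = 0.62724; risk in unexposed = 70/403 = 0.17370.
RR = 0.62724/0.17370 = 3.61111
AR% = (RR − 1)/RR × 100 = (3.61111 − 1)/3.61111 × 100 = 72.3077%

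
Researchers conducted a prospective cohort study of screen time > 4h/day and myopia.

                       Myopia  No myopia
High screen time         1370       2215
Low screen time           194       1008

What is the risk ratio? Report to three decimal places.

2.368

Cells: a = 1370, b = 2215, c = 194, d = 1008.
Risk in exposed = 1370/3585 = 0.38215; risk in unexposed = 194/1202 = 0.16140.
RR = 0.38215 / 0.16140 = 2.36774
The risk among the exposed is 2.37 times that among the unexposed.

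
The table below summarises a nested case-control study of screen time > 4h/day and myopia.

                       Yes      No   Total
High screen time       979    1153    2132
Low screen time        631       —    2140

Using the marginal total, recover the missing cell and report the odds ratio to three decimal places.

2.031

The missing cell is in the unexposed row: 2140 − 631 = 1509.
So a = 979, b = 1153, c = 631, d = 1509.
OR = (a·d)/(b·c) = (979 × 1509) / (1153 × 631) = 1477311 / 727543 = 2.03055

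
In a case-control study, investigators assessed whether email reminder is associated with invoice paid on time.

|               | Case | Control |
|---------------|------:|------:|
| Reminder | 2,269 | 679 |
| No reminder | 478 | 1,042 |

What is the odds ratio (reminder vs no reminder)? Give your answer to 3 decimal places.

7.285

Cells: a = 2269, b = 679, c = 478, d = 1042.
OR = (a·d)/(b·c) = (2269 × 1042) / (679 × 478) = 2364298 / 324562 = 7.28458
The odds of invoice paid on time are about 7.28 times as high in the reminder group.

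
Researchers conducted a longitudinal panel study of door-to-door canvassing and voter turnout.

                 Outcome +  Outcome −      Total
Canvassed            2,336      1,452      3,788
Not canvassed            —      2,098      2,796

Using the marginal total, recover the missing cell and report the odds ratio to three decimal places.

4.836

The missing cell is in the unexposed row: 2796 − 2098 = 698.
So a = 2336, b = 1452, c = 698, d = 2098.
OR = (a·d)/(b·c) = (2336 × 2098) / (1452 × 698) = 4900928 / 1013496 = 4.83567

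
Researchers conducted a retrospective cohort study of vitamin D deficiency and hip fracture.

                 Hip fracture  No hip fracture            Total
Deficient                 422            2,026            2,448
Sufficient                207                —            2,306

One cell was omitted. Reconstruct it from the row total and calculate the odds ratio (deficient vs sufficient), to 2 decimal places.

2.11

The missing cell is in the unexposed row: 2306 − 207 = 2099.
So a = 422, b = 2026, c = 207, d = 2099.
OR = (a·d)/(b·c) = (422 × 2099) / (2026 × 207) = 885778 / 419382 = 2.11210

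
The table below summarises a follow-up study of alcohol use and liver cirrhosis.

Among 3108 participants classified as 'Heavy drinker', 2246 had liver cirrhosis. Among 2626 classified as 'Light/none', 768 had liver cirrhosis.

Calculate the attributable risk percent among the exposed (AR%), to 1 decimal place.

59.5

From the description: a = 2246, b = 862, c = 768, d = 1858.
Risk in exposed = 2246/3108 = 0.72265; risk in unexposed = 768/2626 = 0.29246.
RR = 0.72265/0.29246 = 2.47094
AR% = (RR − 1)/RR × 100 = (2.47094 − 1)/2.47094 × 100 = 59.5296%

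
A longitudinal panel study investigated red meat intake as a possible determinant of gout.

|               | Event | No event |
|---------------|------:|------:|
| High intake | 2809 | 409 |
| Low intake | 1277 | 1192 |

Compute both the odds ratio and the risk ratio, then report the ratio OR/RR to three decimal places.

Cells: a = 2809, b = 409, c = 1277, d = 1192.
OR = (2809·1192)/(409·1277) = 3348328/522293 = 6.41082
Risk in exposed = 2809/3218 = 0.87290; risk in unexposed = 1277/2469 = 0.51721; RR = 1.68770
OR/RR = 6.41082 / 1.68770 = 3.79855
The outcome is not rare, so the OR lies further from 1 than the RR.

3.799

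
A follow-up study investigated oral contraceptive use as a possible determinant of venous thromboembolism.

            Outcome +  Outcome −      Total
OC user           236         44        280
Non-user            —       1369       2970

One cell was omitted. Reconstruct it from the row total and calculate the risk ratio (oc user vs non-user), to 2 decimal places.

The missing cell is in the unexposed row: 2970 − 1369 = 1601.
So a = 236, b = 44, c = 1601, d = 1369.
RR = [a/(a+b)] / [c/(c+d)] = (236/280) / (1601/2970) = 0.84286/0.53906 = 1.56358

1.56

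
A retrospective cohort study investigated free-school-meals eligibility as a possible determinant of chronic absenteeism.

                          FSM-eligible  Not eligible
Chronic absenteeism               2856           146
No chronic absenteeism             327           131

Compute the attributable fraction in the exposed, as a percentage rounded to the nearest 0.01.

Reading the table with exposure as columns: a = 2856 (FSM-eligible, case), b = 327 (FSM-eligible, non-case), c = 146 (Not eligible, case), d = 131.
Risk in exposed = 2856/3183 = 0.89727; risk in unexposed = 146/277 = 0.52708.
RR = 0.89727/0.52708 = 1.70235
AR% = (RR − 1)/RR × 100 = (1.70235 − 1)/1.70235 × 100 = 41.2576%

41.26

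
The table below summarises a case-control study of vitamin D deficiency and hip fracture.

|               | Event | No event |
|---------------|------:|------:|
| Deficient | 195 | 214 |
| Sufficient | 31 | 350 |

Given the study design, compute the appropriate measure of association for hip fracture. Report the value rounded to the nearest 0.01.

10.29

Cells: a = 195, b = 214, c = 31, d = 350.
This is a case-control study: participants were sampled on outcome status, so risks in the source population cannot be estimated directly — relative risk is not valid here. The odds ratio is the appropriate measure.
OR = (a·d)/(b·c) = (195 × 350) / (214 × 31) = 68250 / 6634 = 10.28791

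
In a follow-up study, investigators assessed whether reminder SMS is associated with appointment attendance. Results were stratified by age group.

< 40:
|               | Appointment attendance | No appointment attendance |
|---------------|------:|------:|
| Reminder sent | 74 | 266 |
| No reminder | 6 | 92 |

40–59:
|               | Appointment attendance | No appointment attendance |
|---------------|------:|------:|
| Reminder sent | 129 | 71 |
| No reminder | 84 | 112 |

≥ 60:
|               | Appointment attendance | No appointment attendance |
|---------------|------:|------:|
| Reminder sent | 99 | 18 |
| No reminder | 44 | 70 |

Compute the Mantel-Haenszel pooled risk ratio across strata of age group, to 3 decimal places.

RR_MH = Σ(aᵢ·n₀ᵢ/nᵢ) / Σ(cᵢ·n₁ᵢ/nᵢ), with n₁ᵢ = aᵢ+bᵢ (exposed), n₀ᵢ = cᵢ+dᵢ (unexposed), nᵢ = n₁ᵢ+n₀ᵢ.
Stratum 1 (< 40): n₁ = 340, n₀ = 98, n = 438; a·n₀/n = 74·98/438 = 16.5571; c·n₁/n = 6·340/438 = 4.6575
Stratum 2 (40–59): n₁ = 200, n₀ = 196, n = 396; a·n₀/n = 129·196/396 = 63.8485; c·n₁/n = 84·200/396 = 42.4242
Stratum 3 (≥ 60): n₁ = 117, n₀ = 114, n = 231; a·n₀/n = 99·114/231 = 48.8571; c·n₁/n = 44·117/231 = 22.2857
RR_MH = (16.5571 + 63.8485 + 48.8571) / (4.6575 + 42.4242 + 22.2857) = 129.2627 / 69.3675 = 1.86345

1.863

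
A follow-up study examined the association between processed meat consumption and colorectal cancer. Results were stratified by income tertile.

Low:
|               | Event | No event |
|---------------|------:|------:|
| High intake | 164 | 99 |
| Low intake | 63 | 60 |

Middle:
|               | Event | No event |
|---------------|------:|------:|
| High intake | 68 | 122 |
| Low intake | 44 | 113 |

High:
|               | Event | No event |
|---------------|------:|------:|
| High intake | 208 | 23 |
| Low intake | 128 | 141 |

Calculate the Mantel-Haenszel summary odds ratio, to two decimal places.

2.83

OR_MH = Σ(aᵢdᵢ/nᵢ) / Σ(bᵢcᵢ/nᵢ), where nᵢ is the stratum total.
Stratum 1 (Low): n = 386; a·d/n = 164·60/386 = 25.4922; b·c/n = 99·63/386 = 16.1580
Stratum 2 (Middle): n = 347; a·d/n = 68·113/347 = 22.1441; b·c/n = 122·44/347 = 15.4697
Stratum 3 (High): n = 500; a·d/n = 208·141/500 = 58.6560; b·c/n = 23·128/500 = 5.8880
OR_MH = (25.4922 + 22.1441 + 58.6560) / (16.1580 + 15.4697 + 5.8880) = 106.2923 / 37.5158 = 2.83327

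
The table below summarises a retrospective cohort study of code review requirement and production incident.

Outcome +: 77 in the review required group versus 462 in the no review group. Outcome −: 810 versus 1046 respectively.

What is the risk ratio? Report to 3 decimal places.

From the description: a = 77, b = 810, c = 462, d = 1046.
Risk in exposed = 77/887 = 0.08681; risk in unexposed = 462/1508 = 0.30637.
RR = 0.08681 / 0.30637 = 0.28335
The risk is 72% lower among the exposed than among the unexposed.

0.283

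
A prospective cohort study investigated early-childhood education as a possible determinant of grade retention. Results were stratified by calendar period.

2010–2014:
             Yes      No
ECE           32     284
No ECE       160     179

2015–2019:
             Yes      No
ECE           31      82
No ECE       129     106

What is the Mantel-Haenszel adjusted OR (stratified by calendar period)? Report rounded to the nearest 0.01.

0.18

OR_MH = Σ(aᵢdᵢ/nᵢ) / Σ(bᵢcᵢ/nᵢ), where nᵢ is the stratum total.
Stratum 1 (2010–2014): n = 655; a·d/n = 32·179/655 = 8.7450; b·c/n = 284·160/655 = 69.3740
Stratum 2 (2015–2019): n = 348; a·d/n = 31·106/348 = 9.4425; b·c/n = 82·129/348 = 30.3966
OR_MH = (8.7450 + 9.4425) / (69.3740 + 30.3966) = 18.1876 / 99.7706 = 0.18229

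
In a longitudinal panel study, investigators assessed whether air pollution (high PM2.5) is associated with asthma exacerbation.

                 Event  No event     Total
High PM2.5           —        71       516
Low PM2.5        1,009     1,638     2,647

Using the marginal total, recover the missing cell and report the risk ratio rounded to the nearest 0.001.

2.262

The missing cell is in the exposed row: 516 − 71 = 445.
So a = 445, b = 71, c = 1009, d = 1638.
RR = [a/(a+b)] / [c/(c+d)] = (445/516) / (1009/2647) = 0.86240/0.38119 = 2.26242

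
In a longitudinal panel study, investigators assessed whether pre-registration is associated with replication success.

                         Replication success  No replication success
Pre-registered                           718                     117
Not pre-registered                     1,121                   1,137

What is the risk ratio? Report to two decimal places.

1.73

Cells: a = 718, b = 117, c = 1121, d = 1137.
Risk in exposed = 718/835 = 0.85988; risk in unexposed = 1121/2258 = 0.49646.
RR = 0.85988 / 0.49646 = 1.73203
The risk among the exposed is 1.73 times that among the unexposed.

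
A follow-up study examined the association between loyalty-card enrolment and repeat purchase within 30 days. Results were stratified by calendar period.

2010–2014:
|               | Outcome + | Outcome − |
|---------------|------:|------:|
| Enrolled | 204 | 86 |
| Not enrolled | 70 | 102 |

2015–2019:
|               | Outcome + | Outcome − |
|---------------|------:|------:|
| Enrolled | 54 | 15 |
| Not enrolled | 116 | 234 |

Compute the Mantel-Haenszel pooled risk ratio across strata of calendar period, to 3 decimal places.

RR_MH = Σ(aᵢ·n₀ᵢ/nᵢ) / Σ(cᵢ·n₁ᵢ/nᵢ), with n₁ᵢ = aᵢ+bᵢ (exposed), n₀ᵢ = cᵢ+dᵢ (unexposed), nᵢ = n₁ᵢ+n₀ᵢ.
Stratum 1 (2010–2014): n₁ = 290, n₀ = 172, n = 462; a·n₀/n = 204·172/462 = 75.9481; c·n₁/n = 70·290/462 = 43.9394
Stratum 2 (2015–2019): n₁ = 69, n₀ = 350, n = 419; a·n₀/n = 54·350/419 = 45.1074; c·n₁/n = 116·69/419 = 19.1026
RR_MH = (75.9481 + 45.1074) / (43.9394 + 19.1026) = 121.0555 / 63.0420 = 1.92023

1.920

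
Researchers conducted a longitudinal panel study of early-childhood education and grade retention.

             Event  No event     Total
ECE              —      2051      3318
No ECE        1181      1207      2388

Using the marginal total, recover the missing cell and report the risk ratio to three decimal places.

0.772

The missing cell is in the exposed row: 3318 − 2051 = 1267.
So a = 1267, b = 2051, c = 1181, d = 1207.
RR = [a/(a+b)] / [c/(c+d)] = (1267/3318) / (1181/2388) = 0.38186/0.49456 = 0.77212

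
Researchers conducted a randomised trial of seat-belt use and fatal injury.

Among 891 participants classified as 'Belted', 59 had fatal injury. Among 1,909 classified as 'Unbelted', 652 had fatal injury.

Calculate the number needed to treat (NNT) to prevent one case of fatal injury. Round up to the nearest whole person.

4

Risk in treated group = 59/891 = 0.06622; risk in control = 652/1909 = 0.34154.
Absolute risk reduction = 0.34154 − 0.06622 = 0.27532
NNT = 1 / ARR = 1 / 0.27532 = 3.632 → round up → 4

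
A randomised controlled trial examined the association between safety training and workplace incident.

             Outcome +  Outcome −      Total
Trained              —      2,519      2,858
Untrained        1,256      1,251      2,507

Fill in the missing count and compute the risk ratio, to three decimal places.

The missing cell is in the exposed row: 2858 − 2519 = 339.
So a = 339, b = 2519, c = 1256, d = 1251.
RR = [a/(a+b)] / [c/(c+d)] = (339/2858) / (1256/2507) = 0.11861/0.50100 = 0.23676

0.237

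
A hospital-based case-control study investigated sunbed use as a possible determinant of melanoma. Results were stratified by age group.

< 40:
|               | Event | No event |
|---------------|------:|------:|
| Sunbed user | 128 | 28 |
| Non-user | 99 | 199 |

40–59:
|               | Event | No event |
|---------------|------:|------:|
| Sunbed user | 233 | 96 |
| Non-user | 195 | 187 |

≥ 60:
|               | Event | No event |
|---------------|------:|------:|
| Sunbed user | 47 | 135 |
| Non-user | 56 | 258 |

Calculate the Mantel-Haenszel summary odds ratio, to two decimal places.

OR_MH = Σ(aᵢdᵢ/nᵢ) / Σ(bᵢcᵢ/nᵢ), where nᵢ is the stratum total.
Stratum 1 (< 40): n = 454; a·d/n = 128·199/454 = 56.1057; b·c/n = 28·99/454 = 6.1057
Stratum 2 (40–59): n = 711; a·d/n = 233·187/711 = 61.2813; b·c/n = 96·195/711 = 26.3291
Stratum 3 (≥ 60): n = 496; a·d/n = 47·258/496 = 24.4476; b·c/n = 135·56/496 = 15.2419
OR_MH = (56.1057 + 61.2813 + 24.4476) / (6.1057 + 26.3291 + 15.2419) = 141.8346 / 47.6768 = 2.97492

2.97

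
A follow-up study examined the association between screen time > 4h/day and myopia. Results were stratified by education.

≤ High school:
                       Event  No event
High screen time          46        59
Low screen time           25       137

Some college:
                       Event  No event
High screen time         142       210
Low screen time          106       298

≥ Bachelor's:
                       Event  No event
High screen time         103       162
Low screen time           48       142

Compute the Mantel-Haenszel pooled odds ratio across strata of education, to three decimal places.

2.146

OR_MH = Σ(aᵢdᵢ/nᵢ) / Σ(bᵢcᵢ/nᵢ), where nᵢ is the stratum total.
Stratum 1 (≤ High school): n = 267; a·d/n = 46·137/267 = 23.6030; b·c/n = 59·25/267 = 5.5243
Stratum 2 (Some college): n = 756; a·d/n = 142·298/756 = 55.9735; b·c/n = 210·106/756 = 29.4444
Stratum 3 (≥ Bachelor's): n = 455; a·d/n = 103·142/455 = 32.1451; b·c/n = 162·48/455 = 17.0901
OR_MH = (23.6030 + 55.9735 + 32.1451) / (5.5243 + 29.4444 + 17.0901) = 111.7216 / 52.0589 = 2.14606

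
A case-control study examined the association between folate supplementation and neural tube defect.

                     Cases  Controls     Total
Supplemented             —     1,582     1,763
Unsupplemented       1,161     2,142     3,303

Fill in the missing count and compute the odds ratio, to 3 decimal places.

The missing cell is in the exposed row: 1763 − 1582 = 181.
So a = 181, b = 1582, c = 1161, d = 2142.
OR = (a·d)/(b·c) = (181 × 2142) / (1582 × 1161) = 387702 / 1836702 = 0.21109

0.211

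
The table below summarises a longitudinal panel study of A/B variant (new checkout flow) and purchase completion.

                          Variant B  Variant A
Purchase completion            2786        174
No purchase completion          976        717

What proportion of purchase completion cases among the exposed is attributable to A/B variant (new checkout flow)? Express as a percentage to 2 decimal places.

Reading the table with exposure as columns: a = 2786 (Variant B, case), b = 976 (Variant B, non-case), c = 174 (Variant A, case), d = 717.
Risk in exposed = 2786/3762 = 0.74056; risk in unexposed = 174/891 = 0.19529.
RR = 0.74056/0.19529 = 3.79220
AR% = (RR − 1)/RR × 100 = (3.79220 − 1)/3.79220 × 100 = 73.6301%

73.63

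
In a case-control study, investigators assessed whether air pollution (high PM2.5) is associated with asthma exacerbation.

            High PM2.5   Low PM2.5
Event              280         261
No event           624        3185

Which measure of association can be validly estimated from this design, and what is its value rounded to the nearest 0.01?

5.48

Reading the table with exposure as columns: a = 280 (High PM2.5, case), b = 624 (High PM2.5, non-case), c = 261 (Low PM2.5, case), d = 3185.
This is a case-control study: participants were sampled on outcome status, so risks in the source population cannot be estimated directly — relative risk is not valid here. The odds ratio is the appropriate measure.
OR = (a·d)/(b·c) = (280 × 3185) / (624 × 261) = 891800 / 162864 = 5.47573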